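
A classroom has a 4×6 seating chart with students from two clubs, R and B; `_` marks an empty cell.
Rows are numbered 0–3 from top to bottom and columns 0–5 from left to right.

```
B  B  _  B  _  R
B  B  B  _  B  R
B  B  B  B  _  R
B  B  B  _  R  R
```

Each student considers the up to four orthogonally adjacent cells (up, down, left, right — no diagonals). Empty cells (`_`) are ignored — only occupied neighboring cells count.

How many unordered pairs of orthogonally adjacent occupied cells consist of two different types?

1

Scan each occupied cell's neighbors to the right and below so each pair is counted once.
Row 0: B(0,0)–B(0,1)= B(0,0)–B(1,0)= B(0,1)–B(1,1)= R(0,5)–R(1,5)=  → 0/4 unlike.
Row 1: B(1,0)–B(1,1)= B(1,0)–B(2,0)= B(1,1)–B(1,2)= B(1,1)–B(2,1)= B(1,2)–B(2,2)= B(1,4)–R(1,5)≠ R(1,5)–R(2,5)=  → 1/7 unlike.
Row 2: B(2,0)–B(2,1)= B(2,0)–B(3,0)= B(2,1)–B(2,2)= B(2,1)–B(3,1)= B(2,2)–B(2,3)= B(2,2)–B(3,2)= R(2,5)–R(3,5)=  → 0/7 unlike.
Row 3: B(3,0)–B(3,1)= B(3,1)–B(3,2)= R(3,4)–R(3,5)=  → 0/3 unlike.
Total adjacent occupied pairs: 21; unlike-type pairs: 1.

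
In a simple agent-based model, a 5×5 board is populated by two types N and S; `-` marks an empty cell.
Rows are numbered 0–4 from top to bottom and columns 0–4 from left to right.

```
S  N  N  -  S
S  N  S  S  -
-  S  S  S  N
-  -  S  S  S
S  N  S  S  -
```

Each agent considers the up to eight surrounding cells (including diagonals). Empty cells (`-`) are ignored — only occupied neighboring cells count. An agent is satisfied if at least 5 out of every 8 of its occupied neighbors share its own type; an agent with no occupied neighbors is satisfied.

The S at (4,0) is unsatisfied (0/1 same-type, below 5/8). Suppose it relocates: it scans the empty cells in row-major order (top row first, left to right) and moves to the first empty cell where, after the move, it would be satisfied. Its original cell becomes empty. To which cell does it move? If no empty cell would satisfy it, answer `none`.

Vacating (4,0). Empty cells in order:
  (0,3): 3/4 same-type → satisfied — stop here.

(0,3)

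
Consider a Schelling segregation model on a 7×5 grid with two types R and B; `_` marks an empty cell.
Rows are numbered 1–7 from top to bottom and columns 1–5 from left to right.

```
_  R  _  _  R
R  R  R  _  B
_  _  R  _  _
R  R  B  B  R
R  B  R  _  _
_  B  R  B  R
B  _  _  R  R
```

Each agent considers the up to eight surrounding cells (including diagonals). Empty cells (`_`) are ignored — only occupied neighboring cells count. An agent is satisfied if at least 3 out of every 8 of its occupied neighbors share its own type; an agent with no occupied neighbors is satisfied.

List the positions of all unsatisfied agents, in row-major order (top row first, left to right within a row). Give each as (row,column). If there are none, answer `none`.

Row 1: (1,2)R 3/3 ok · (1,5)R 0/1 unhappy
Row 2: (2,1)R 2/2 ok · (2,2)R 4/4 ok · (2,3)R 3/3 ok · (2,5)B 0/1 unhappy
Row 3: (3,3)R 3/5 ok
Row 4: (4,1)R 2/3 ok · (4,2)R 4/6 ok · (4,3)B 2/5 ok · (4,4)B 1/4 unhappy · (4,5)R 0/1 unhappy
Row 5: (5,1)R 2/4 ok · (5,2)B 2/7 unhappy · (5,3)R 2/7 unhappy
Row 6: (6,2)B 2/5 ok · (6,3)R 2/5 ok · (6,4)B 0/5 unhappy · (6,5)R 2/3 ok
Row 7: (7,1)B 1/1 ok · (7,4)R 3/4 ok · (7,5)R 2/3 ok

(1,5), (2,5), (4,4), (4,5), (5,2), (5,3), (6,4)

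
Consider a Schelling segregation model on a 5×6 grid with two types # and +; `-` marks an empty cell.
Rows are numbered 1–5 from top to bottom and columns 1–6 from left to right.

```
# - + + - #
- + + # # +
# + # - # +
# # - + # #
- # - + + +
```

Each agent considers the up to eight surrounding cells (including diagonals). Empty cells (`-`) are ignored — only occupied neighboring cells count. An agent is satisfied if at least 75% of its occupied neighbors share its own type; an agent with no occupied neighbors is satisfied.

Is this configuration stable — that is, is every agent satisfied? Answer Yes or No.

(1,1)# 0/1 ✗
(1,3)+ 3/4 ✓
(1,4)+ 2/4 ✗
(1,6)# 1/2 ✗
(2,2)+ 3/6 ✗
(2,3)+ 4/6 ✗
(2,4)# 3/6 ✗
(2,5)# 3/6 ✗
(2,6)+ 1/4 ✗
(3,1)# 2/4 ✗
(3,2)+ 2/6 ✗
(3,3)# 2/6 ✗
(3,5)# 4/7 ✗
(3,6)+ 1/5 ✗
(4,1)# 3/4 ✓
(4,2)# 4/5 ✓
(4,4)+ 2/5 ✗
(4,5)# 2/7 ✗
(4,6)# 2/5 ✗
(5,2)# 2/2 ✓
(5,4)+ 2/3 ✗
(5,5)+ 3/5 ✗
(5,6)+ 1/3 ✗
For instance (1,1) has only 0/1 same-type neighbors, below 3/4.

No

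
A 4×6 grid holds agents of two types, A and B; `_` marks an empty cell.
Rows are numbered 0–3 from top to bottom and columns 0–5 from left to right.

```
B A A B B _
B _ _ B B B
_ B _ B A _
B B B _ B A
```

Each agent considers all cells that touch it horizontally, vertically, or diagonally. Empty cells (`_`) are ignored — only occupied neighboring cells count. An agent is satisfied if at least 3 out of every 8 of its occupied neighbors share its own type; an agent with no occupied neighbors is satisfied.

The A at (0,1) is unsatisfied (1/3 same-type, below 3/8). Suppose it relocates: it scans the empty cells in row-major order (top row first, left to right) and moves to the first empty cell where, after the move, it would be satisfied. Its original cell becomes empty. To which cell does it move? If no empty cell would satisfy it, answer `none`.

Vacating (0,1). Empty cells in order:
  (0,5): 0/3 same-type → still unsatisfied.
  (1,1): 1/4 same-type → still unsatisfied.
  (1,2): 1/5 same-type → still unsatisfied.
  (2,0): 0/4 same-type → still unsatisfied.
  (2,2): 0/5 same-type → still unsatisfied.
  (2,5): 2/5 same-type → satisfied — stop here.

(2,5)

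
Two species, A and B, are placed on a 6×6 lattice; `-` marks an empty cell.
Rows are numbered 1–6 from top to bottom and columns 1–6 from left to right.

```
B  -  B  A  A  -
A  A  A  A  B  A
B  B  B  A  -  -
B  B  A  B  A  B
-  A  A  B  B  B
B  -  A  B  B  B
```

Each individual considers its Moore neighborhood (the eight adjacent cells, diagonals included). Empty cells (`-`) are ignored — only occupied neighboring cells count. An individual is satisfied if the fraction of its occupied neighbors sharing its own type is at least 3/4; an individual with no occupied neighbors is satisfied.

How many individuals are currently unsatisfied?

(1,1)B 0/2 unhappy
(1,3)B 0/4 unhappy
(1,4)A 3/5 unhappy
(1,5)A 3/4 ok
(2,1)A 1/4 unhappy
(2,2)A 2/7 unhappy
(2,3)A 4/7 unhappy
(2,4)A 4/7 unhappy
(2,5)B 0/5 unhappy
(2,6)A 1/2 unhappy
(3,1)B 3/5 unhappy
(3,2)B 4/8 unhappy
(3,3)B 3/8 unhappy
(3,4)A 4/7 unhappy
(4,1)B 3/4 ok
(4,2)B 4/7 unhappy
(4,3)A 3/8 unhappy
(4,4)B 3/7 unhappy
(4,5)A 1/6 unhappy
(4,6)B 2/3 unhappy
(5,2)A 3/6 unhappy
(5,3)A 3/7 unhappy
(5,4)B 4/8 unhappy
(5,5)B 7/8 ok
(5,6)B 4/5 ok
(6,1)B 0/1 unhappy
(6,3)A 2/4 unhappy
(6,4)B 3/5 unhappy
(6,5)B 5/5 ok
(6,6)B 3/3 ok
Unsatisfied: (1,1), (1,3), (1,4), (2,1), (2,2), (2,3), (2,4), (2,5), (2,6), (3,1), (3,2), (3,3), (3,4), (4,2), (4,3), (4,4), (4,5), (4,6), (5,2), (5,3), (5,4), (6,1), (6,3), (6,4) — 24 in total.

24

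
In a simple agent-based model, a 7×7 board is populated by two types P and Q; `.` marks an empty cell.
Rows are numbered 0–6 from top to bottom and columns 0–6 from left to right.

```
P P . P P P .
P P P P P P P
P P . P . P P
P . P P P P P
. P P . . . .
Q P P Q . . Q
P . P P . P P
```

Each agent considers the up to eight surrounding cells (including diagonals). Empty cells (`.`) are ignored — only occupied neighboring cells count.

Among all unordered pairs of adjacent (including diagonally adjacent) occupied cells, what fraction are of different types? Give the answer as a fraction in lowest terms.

3/26

Scan each occupied cell's neighbors to the right and below (and the two forward diagonals) so each pair is counted once.
From row 0: 0 unlike of 17 pairs (running 0/17).
From row 1: 0 unlike of 19 pairs (running 0/36).
From row 2: 0 unlike of 13 pairs (running 0/49).
From row 3: 0 unlike of 8 pairs (running 0/57).
From row 4: 2 unlike of 7 pairs (running 2/64).
From row 5: 7 unlike of 12 pairs (running 9/76).
From row 6: 0 unlike of 2 pairs (running 9/78).
Total adjacent occupied pairs: 78; unlike-type pairs: 9.
9/78 reduces to 3/26.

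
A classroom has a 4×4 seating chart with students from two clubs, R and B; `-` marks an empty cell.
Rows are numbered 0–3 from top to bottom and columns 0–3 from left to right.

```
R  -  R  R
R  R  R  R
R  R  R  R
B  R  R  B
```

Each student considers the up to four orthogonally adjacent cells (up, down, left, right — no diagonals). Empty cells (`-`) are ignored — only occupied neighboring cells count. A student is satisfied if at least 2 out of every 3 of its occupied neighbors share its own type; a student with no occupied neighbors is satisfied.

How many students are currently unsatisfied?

Row 0: (0,0)R 1/1 satisfied · (0,2)R 2/2 satisfied · (0,3)R 2/2 satisfied
Row 1: (1,0)R 3/3 satisfied · (1,1)R 3/3 satisfied · (1,2)R 4/4 satisfied · (1,3)R 3/3 satisfied
Row 2: (2,0)R 2/3 satisfied · (2,1)R 4/4 satisfied · (2,2)R 4/4 satisfied · (2,3)R 2/3 satisfied
Row 3: (3,0)B 0/2 not · (3,1)R 2/3 satisfied · (3,2)R 2/3 satisfied · (3,3)B 0/2 not
Unsatisfied: (3,0), (3,3) — 2 in total.

2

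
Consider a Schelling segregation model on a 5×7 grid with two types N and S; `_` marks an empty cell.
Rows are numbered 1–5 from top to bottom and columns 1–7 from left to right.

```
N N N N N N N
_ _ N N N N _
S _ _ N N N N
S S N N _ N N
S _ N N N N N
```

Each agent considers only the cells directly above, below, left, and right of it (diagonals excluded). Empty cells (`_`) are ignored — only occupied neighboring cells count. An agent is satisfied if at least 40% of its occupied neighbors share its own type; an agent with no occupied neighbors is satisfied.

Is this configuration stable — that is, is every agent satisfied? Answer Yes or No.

(1,1)N 1/1 satisfied
(1,2)N 2/2 satisfied
(1,3)N 3/3 satisfied
(1,4)N 3/3 satisfied
(1,5)N 3/3 satisfied
(1,6)N 3/3 satisfied
(1,7)N 1/1 satisfied
(2,3)N 2/2 satisfied
(2,4)N 4/4 satisfied
(2,5)N 4/4 satisfied
(2,6)N 3/3 satisfied
(3,1)S 1/1 satisfied
(3,4)N 3/3 satisfied
(3,5)N 3/3 satisfied
(3,6)N 4/4 satisfied
(3,7)N 2/2 satisfied
(4,1)S 3/3 satisfied
(4,2)S 1/2 satisfied
(4,3)N 2/3 satisfied
(4,4)N 3/3 satisfied
(4,6)N 3/3 satisfied
(4,7)N 3/3 satisfied
(5,1)S 1/1 satisfied
(5,3)N 2/2 satisfied
(5,4)N 3/3 satisfied
(5,5)N 2/2 satisfied
(5,6)N 3/3 satisfied
(5,7)N 2/2 satisfied
All meet the threshold, so the configuration is stable.

Yes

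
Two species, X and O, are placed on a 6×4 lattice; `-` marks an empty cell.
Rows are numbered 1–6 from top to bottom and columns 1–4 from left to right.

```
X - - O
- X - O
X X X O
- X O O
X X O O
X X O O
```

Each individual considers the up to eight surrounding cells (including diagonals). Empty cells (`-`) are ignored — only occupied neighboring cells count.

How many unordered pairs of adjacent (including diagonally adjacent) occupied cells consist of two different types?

Scan each occupied cell's neighbors to the right and below (and the two forward diagonals) so each pair is counted once.
Row 1: X(1,1)–X(2,2)= O(1,4)–O(2,4)=  → 0/2 unlike.
Row 2: X(2,2)–X(3,2)= X(2,2)–X(3,3)= X(2,2)–X(3,1)= O(2,4)–O(3,4)= O(2,4)–X(3,3)≠  → 1/5 unlike.
Row 3: X(3,1)–X(3,2)= X(3,1)–X(4,2)= X(3,2)–X(3,3)= X(3,2)–X(4,2)= X(3,2)–O(4,3)≠ X(3,3)–O(3,4)≠ X(3,3)–O(4,3)≠ X(3,3)–O(4,4)≠ X(3,3)–X(4,2)= O(3,4)–O(4,4)= O(3,4)–O(4,3)=  → 4/11 unlike.
Row 4: X(4,2)–O(4,3)≠ X(4,2)–X(5,2)= X(4,2)–O(5,3)≠ X(4,2)–X(5,1)= O(4,3)–O(4,4)= O(4,3)–O(5,3)= O(4,3)–O(5,4)= O(4,3)–X(5,2)≠ O(4,4)–O(5,4)= O(4,4)–O(5,3)=  → 3/10 unlike.
Row 5: X(5,1)–X(5,2)= X(5,1)–X(6,1)= X(5,1)–X(6,2)= X(5,2)–O(5,3)≠ X(5,2)–X(6,2)= X(5,2)–O(6,3)≠ X(5,2)–X(6,1)= O(5,3)–O(5,4)= O(5,3)–O(6,3)= O(5,3)–O(6,4)= O(5,3)–X(6,2)≠ O(5,4)–O(6,4)= O(5,4)–O(6,3)=  → 3/13 unlike.
Row 6: X(6,1)–X(6,2)= X(6,2)–O(6,3)≠ O(6,3)–O(6,4)=  → 1/3 unlike.
Total adjacent occupied pairs: 44; unlike-type pairs: 12.

12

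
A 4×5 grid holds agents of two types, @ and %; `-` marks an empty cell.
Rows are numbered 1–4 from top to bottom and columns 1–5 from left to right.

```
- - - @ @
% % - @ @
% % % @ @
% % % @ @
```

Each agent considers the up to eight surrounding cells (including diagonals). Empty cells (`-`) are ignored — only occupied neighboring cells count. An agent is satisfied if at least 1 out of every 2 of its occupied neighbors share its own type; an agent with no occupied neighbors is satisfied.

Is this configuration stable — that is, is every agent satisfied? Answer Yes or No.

Yes

(1,4)@ 3/3 ✓
(1,5)@ 3/3 ✓
(2,1)% 3/3 ✓
(2,2)% 4/4 ✓
(2,4)@ 5/6 ✓
(2,5)@ 5/5 ✓
(3,1)% 5/5 ✓
(3,2)% 7/7 ✓
(3,3)% 4/7 ✓
(3,4)@ 5/7 ✓
(3,5)@ 5/5 ✓
(4,1)% 3/3 ✓
(4,2)% 5/5 ✓
(4,3)% 3/5 ✓
(4,4)@ 3/5 ✓
(4,5)@ 3/3 ✓
All meet the threshold, so the configuration is stable.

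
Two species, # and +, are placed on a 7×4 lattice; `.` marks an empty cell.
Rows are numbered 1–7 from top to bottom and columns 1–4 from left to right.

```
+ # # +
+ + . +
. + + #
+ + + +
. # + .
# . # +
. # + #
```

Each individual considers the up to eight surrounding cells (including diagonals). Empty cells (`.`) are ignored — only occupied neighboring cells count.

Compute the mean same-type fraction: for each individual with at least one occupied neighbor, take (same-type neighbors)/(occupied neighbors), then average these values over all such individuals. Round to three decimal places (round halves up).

Row 1: (1,1)+ 2/3 · (1,2)# 1/4 · (1,3)# 1/4 · (1,4)+ 1/2
Row 2: (2,1)+ 3/4 · (2,2)+ 4/6 · (2,4)+ 2/4
Row 3: (3,2)+ 6/6 · (3,3)+ 6/7 · (3,4)# 0/4
Row 4: (4,1)+ 2/3 · (4,2)+ 5/6 · (4,3)+ 5/7 · (4,4)+ 3/4
Row 5: (5,2)# 2/6 · (5,3)+ 4/6
Row 6: (6,1)# 2/2 · (6,3)# 3/6 · (6,4)+ 2/4
Row 7: (7,2)# 2/3 · (7,3)+ 1/4 · (7,4)# 1/3
Sum over 22 individuals: 2/3 + 1/4 + 1/4 + 1/2 + 3/4 + 4/6 + 2/4 + 6/6 + 6/7 + 0/4 + 2/3 + 5/6 + 5/7 + 3/4 + 2/6 + 4/6 + 2/2 + 3/6 + 2/4 + 2/3 + 1/4 + 1/3 = 1063/84; mean = 1063/84 ÷ 22 = 1063/1848 = 0.575216… → 0.575.

0.575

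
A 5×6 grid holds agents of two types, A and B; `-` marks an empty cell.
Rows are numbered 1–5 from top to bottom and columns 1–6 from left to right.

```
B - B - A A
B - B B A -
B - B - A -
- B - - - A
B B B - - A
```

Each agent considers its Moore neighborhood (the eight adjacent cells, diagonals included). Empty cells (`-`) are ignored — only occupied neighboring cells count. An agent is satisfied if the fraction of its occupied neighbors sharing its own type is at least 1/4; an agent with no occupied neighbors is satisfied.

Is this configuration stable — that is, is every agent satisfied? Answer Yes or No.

Yes

(1,1)B 1/1 satisfied
(1,3)B 2/2 satisfied
(1,5)A 2/3 satisfied
(1,6)A 2/2 satisfied
(2,1)B 2/2 satisfied
(2,3)B 3/3 satisfied
(2,4)B 3/6 satisfied
(2,5)A 3/4 satisfied
(3,1)B 2/2 satisfied
(3,3)B 3/3 satisfied
(3,5)A 2/3 satisfied
(4,2)B 5/5 satisfied
(4,6)A 2/2 satisfied
(5,1)B 2/2 satisfied
(5,2)B 3/3 satisfied
(5,3)B 2/2 satisfied
(5,6)A 1/1 satisfied
All meet the threshold, so the configuration is stable.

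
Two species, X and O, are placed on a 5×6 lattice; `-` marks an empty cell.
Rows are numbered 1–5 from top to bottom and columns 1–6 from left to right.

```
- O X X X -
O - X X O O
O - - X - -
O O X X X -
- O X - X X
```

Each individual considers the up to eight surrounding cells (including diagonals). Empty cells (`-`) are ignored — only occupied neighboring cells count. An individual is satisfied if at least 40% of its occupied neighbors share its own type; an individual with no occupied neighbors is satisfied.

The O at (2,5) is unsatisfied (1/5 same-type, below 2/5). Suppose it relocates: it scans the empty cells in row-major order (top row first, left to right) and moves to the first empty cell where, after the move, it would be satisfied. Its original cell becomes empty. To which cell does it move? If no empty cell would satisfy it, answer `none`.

Vacating (2,5). Empty cells in order:
  (1,1): 2/2 same-type → satisfied — stop here.

(1,1)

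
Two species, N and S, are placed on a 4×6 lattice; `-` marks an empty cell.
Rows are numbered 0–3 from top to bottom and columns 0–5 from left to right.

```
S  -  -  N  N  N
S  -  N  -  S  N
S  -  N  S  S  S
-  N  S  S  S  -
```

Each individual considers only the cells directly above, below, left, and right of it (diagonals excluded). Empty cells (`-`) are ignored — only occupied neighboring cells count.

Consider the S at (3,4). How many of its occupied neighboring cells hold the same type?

Occupied neighbors of (3,4): (2,4)=S, (3,3)=S.
Same type (S): 2 of 2.

2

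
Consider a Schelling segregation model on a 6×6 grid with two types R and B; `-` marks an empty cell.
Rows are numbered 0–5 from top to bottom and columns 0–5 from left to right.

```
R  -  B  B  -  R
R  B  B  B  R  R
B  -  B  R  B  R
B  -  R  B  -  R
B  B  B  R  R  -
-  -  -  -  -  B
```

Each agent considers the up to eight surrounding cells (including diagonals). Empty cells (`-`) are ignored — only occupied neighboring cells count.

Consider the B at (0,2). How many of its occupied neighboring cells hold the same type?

Occupied neighbors of (0,2): (0,3)=B, (1,1)=B, (1,2)=B, (1,3)=B.
Same type (B): 4 of 4.

4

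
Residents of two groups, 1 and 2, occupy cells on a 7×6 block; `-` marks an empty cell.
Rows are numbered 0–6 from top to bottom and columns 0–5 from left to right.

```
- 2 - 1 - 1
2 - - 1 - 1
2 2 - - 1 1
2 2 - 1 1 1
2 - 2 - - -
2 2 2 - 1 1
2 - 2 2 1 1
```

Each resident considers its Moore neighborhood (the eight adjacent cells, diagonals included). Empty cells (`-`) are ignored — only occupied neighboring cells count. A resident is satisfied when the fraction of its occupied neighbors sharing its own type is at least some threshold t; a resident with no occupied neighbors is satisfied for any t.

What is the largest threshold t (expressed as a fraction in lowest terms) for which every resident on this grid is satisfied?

1/2

(0,1)2 1/1
(0,3)1 1/1
(0,5)1 1/1
(1,0)2 3/3
(1,3)1 2/2
(1,5)1 3/3
(2,0)2 4/4
(2,1)2 4/4
(2,4)1 6/6
(2,5)1 4/4
(3,0)2 4/4
(3,1)2 5/5
(3,3)1 2/3
(3,4)1 4/4
(3,5)1 3/3
(4,0)2 4/4
(4,2)2 3/4
(5,0)2 3/3
(5,1)2 6/6
(5,2)2 4/4
(5,4)1 3/4
(5,5)1 3/3
(6,0)2 2/2
(6,2)2 3/3
(6,3)2 2/4
(6,4)1 3/4
(6,5)1 3/3
The smallest same-type fraction is 2/4 at (6,3), which reduces to 1/2. Any threshold above that leaves this resident unsatisfied.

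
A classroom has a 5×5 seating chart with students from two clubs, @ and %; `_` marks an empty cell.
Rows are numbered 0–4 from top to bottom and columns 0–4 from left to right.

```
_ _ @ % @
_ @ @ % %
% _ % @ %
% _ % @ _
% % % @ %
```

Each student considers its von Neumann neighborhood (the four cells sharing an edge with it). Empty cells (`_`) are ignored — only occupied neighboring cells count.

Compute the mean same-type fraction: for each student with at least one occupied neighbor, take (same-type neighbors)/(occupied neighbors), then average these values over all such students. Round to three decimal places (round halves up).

(0,2)@ 1/2
(0,3)% 1/3
(0,4)@ 0/2
(1,1)@ 1/1
(1,2)@ 2/4
(1,3)% 2/4
(1,4)% 2/3
(2,0)% 1/1
(2,2)% 1/3
(2,3)@ 1/4
(2,4)% 1/2
(3,0)% 2/2
(3,2)% 2/3
(3,3)@ 2/3
(4,0)% 2/2
(4,1)% 2/2
(4,2)% 2/3
(4,3)@ 1/3
(4,4)% 0/1
Sum over 19 students: 1/2 + 1/3 + 0/2 + 1/1 + 2/4 + 2/4 + 2/3 + 1/1 + 1/3 + 1/4 + 1/2 + 2/2 + 2/3 + 2/3 + 2/2 + 2/2 + 2/3 + 1/3 + 0/1 = 131/12; mean = 131/12 ÷ 19 = 131/228 = 0.574561… → 0.575.

0.575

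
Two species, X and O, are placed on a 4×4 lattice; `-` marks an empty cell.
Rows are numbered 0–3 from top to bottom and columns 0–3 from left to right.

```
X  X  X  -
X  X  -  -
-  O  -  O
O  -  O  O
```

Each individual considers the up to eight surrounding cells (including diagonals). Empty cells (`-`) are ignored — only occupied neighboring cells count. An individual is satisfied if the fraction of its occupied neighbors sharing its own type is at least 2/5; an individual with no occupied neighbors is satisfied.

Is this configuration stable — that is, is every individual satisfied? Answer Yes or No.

Yes

Row 0: (0,0)X 3/3 ✓ · (0,1)X 4/4 ✓ · (0,2)X 2/2 ✓
Row 1: (1,0)X 3/4 ✓ · (1,1)X 4/5 ✓
Row 2: (2,1)O 2/4 ✓ · (2,3)O 2/2 ✓
Row 3: (3,0)O 1/1 ✓ · (3,2)O 3/3 ✓ · (3,3)O 2/2 ✓
All meet the threshold, so the configuration is stable.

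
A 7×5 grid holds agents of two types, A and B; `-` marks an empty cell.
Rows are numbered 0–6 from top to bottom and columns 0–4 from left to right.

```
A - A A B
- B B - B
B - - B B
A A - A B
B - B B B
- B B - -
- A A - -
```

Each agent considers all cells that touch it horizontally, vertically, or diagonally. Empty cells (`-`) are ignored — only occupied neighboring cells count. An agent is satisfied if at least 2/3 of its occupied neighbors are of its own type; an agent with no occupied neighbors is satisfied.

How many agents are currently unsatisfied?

16

(0,0)A 0/1 unhappy
(0,2)A 1/3 unhappy
(0,3)A 1/4 unhappy
(0,4)B 1/2 unhappy
(1,1)B 2/4 unhappy
(1,2)B 2/4 unhappy
(1,4)B 3/4 ok
(2,0)B 1/3 unhappy
(2,3)B 4/5 ok
(2,4)B 3/4 ok
(3,0)A 1/3 unhappy
(3,1)A 1/4 unhappy
(3,3)A 0/6 unhappy
(3,4)B 4/5 ok
(4,0)B 1/3 unhappy
(4,2)B 3/5 unhappy
(4,3)B 4/5 ok
(4,4)B 2/3 ok
(5,1)B 3/5 unhappy
(5,2)B 3/5 unhappy
(6,1)A 1/3 unhappy
(6,2)A 1/3 unhappy
Unsatisfied: (0,0), (0,2), (0,3), (0,4), (1,1), (1,2), (2,0), (3,0), (3,1), (3,3), (4,0), (4,2), (5,1), (5,2), (6,1), (6,2) — 16 in total.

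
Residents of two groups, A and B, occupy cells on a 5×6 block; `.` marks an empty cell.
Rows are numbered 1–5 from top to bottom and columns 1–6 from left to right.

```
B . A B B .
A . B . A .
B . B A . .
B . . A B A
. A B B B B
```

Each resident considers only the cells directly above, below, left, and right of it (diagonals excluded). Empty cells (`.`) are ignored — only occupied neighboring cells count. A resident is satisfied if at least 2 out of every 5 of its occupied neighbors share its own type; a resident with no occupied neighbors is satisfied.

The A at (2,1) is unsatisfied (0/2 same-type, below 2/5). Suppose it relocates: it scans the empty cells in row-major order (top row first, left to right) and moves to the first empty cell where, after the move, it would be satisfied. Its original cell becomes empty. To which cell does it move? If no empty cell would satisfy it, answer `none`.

(1,2)

Vacating (2,1). Empty cells in order:
  (1,2): 1/2 same-type → satisfied — stop here.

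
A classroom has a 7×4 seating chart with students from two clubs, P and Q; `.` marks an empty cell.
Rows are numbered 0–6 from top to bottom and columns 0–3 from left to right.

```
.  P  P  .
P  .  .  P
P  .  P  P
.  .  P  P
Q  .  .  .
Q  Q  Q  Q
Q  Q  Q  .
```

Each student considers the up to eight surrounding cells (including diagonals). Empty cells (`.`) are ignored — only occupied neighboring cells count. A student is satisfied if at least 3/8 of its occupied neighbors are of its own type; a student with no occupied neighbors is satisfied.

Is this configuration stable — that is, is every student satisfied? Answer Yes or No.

Row 0: (0,1)P 2/2 ✓ · (0,2)P 2/2 ✓
Row 1: (1,0)P 2/2 ✓ · (1,3)P 3/3 ✓
Row 2: (2,0)P 1/1 ✓ · (2,2)P 4/4 ✓ · (2,3)P 4/4 ✓
Row 3: (3,2)P 3/3 ✓ · (3,3)P 3/3 ✓
Row 4: (4,0)Q 2/2 ✓
Row 5: (5,0)Q 4/4 ✓ · (5,1)Q 6/6 ✓ · (5,2)Q 4/4 ✓ · (5,3)Q 2/2 ✓
Row 6: (6,0)Q 3/3 ✓ · (6,1)Q 5/5 ✓ · (6,2)Q 4/4 ✓
All meet the threshold, so the configuration is stable.

Yes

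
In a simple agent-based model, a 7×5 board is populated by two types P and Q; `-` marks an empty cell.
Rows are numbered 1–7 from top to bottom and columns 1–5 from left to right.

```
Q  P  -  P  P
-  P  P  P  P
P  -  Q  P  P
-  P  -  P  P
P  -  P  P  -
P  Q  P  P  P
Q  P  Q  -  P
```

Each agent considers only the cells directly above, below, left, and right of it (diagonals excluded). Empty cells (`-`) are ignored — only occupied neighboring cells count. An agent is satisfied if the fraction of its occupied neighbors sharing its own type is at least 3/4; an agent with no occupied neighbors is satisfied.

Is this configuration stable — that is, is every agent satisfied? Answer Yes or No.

Row 1: (1,1)Q 0/1 ✗ · (1,2)P 1/2 ✗ · (1,4)P 2/2 ✓ · (1,5)P 2/2 ✓
Row 2: (2,2)P 2/2 ✓ · (2,3)P 2/3 ✗ · (2,4)P 4/4 ✓ · (2,5)P 3/3 ✓
Row 3: (3,1)P 0/0 ✓ · (3,3)Q 0/2 ✗ · (3,4)P 3/4 ✓ · (3,5)P 3/3 ✓
Row 4: (4,2)P 0/0 ✓ · (4,4)P 3/3 ✓ · (4,5)P 2/2 ✓
Row 5: (5,1)P 1/1 ✓ · (5,3)P 2/2 ✓ · (5,4)P 3/3 ✓
Row 6: (6,1)P 1/3 ✗ · (6,2)Q 0/3 ✗ · (6,3)P 2/4 ✗ · (6,4)P 3/3 ✓ · (6,5)P 2/2 ✓
Row 7: (7,1)Q 0/2 ✗ · (7,2)P 0/3 ✗ · (7,3)Q 0/2 ✗ · (7,5)P 1/1 ✓
For instance (1,1) has only 0/1 same-type neighbors, below 3/4.

No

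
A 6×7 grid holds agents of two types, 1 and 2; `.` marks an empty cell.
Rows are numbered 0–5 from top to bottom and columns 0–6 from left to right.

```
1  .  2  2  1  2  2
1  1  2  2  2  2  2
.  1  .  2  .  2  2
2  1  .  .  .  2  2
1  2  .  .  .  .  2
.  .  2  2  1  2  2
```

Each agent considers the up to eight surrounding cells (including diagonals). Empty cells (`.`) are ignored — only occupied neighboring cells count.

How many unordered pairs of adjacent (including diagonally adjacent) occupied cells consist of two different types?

Scan each occupied cell's neighbors to the right and below (and the two forward diagonals) so each pair is counted once.
Row 0: 1(0,0)–1(1,0)= 1(0,0)–1(1,1)= 2(0,2)–2(0,3)= 2(0,2)–2(1,2)= 2(0,2)–2(1,3)= 2(0,2)–1(1,1)≠ 2(0,3)–1(0,4)≠ 2(0,3)–2(1,3)= 2(0,3)–2(1,4)= 2(0,3)–2(1,2)= 1(0,4)–2(0,5)≠ 1(0,4)–2(1,4)≠ 1(0,4)–2(1,5)≠ 1(0,4)–2(1,3)≠ 2(0,5)–2(0,6)= 2(0,5)–2(1,5)= 2(0,5)–2(1,6)= 2(0,5)–2(1,4)= 2(0,6)–2(1,6)= 2(0,6)–2(1,5)=  → 6/20 unlike.
Row 1: 1(1,0)–1(1,1)= 1(1,0)–1(2,1)= 1(1,1)–2(1,2)≠ 1(1,1)–1(2,1)= 2(1,2)–2(1,3)= 2(1,2)–2(2,3)= 2(1,2)–1(2,1)≠ 2(1,3)–2(1,4)= 2(1,3)–2(2,3)= 2(1,4)–2(1,5)= 2(1,4)–2(2,5)= 2(1,4)–2(2,3)= 2(1,5)–2(1,6)= 2(1,5)–2(2,5)= 2(1,5)–2(2,6)= 2(1,6)–2(2,6)= 2(1,6)–2(2,5)=  → 2/17 unlike.
Row 2: 1(2,1)–1(3,1)= 1(2,1)–2(3,0)≠ 2(2,5)–2(2,6)= 2(2,5)–2(3,5)= 2(2,5)–2(3,6)= 2(2,6)–2(3,6)= 2(2,6)–2(3,5)=  → 1/7 unlike.
Row 3: 2(3,0)–1(3,1)≠ 2(3,0)–1(4,0)≠ 2(3,0)–2(4,1)= 1(3,1)–2(4,1)≠ 1(3,1)–1(4,0)= 2(3,5)–2(3,6)= 2(3,5)–2(4,6)= 2(3,6)–2(4,6)=  → 3/8 unlike.
Row 4: 1(4,0)–2(4,1)≠ 2(4,1)–2(5,2)= 2(4,6)–2(5,6)= 2(4,6)–2(5,5)=  → 1/4 unlike.
Row 5: 2(5,2)–2(5,3)= 2(5,3)–1(5,4)≠ 1(5,4)–2(5,5)≠ 2(5,5)–2(5,6)=  → 2/4 unlike.
Total adjacent occupied pairs: 60; unlike-type pairs: 15.

15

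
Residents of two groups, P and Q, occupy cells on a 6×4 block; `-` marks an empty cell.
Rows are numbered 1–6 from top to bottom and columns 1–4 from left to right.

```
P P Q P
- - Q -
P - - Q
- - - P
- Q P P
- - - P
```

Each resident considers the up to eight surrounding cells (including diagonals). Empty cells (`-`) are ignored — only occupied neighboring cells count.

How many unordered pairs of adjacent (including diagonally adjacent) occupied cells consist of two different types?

6

Scan each occupied cell's neighbors to the right and below (and the two forward diagonals) so each pair is counted once.
Row 1: P(1,1)–P(1,2)= P(1,2)–Q(1,3)≠ P(1,2)–Q(2,3)≠ Q(1,3)–P(1,4)≠ Q(1,3)–Q(2,3)= P(1,4)–Q(2,3)≠  → 4/6 unlike.
Row 2: Q(2,3)–Q(3,4)=  → 0/1 unlike.
Row 3: Q(3,4)–P(4,4)≠  → 1/1 unlike.
Row 4: P(4,4)–P(5,4)= P(4,4)–P(5,3)=  → 0/2 unlike.
Row 5: Q(5,2)–P(5,3)≠ P(5,3)–P(5,4)= P(5,3)–P(6,4)= P(5,4)–P(6,4)=  → 1/4 unlike.
Total adjacent occupied pairs: 14; unlike-type pairs: 6.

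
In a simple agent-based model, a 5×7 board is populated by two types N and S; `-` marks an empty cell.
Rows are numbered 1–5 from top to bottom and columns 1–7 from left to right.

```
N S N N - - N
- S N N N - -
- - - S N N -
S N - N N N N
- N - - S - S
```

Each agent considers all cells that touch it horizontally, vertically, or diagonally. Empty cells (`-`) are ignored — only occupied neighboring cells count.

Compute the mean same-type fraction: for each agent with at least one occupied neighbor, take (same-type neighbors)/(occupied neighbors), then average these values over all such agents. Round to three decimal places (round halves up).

0.480

Row 1: (1,1)N 0/2 · (1,2)S 1/4 · (1,3)N 3/5 · (1,4)N 4/4 · (1,7)N — no occupied neighbors
Row 2: (2,2)S 1/4 · (2,3)N 3/6 · (2,4)N 5/6 · (2,5)N 4/5
Row 3: (3,4)S 0/6 · (3,5)N 6/7 · (3,6)N 5/5
Row 4: (4,1)S 0/2 · (4,2)N 1/2 · (4,4)N 2/4 · (4,5)N 4/6 · (4,6)N 4/6 · (4,7)N 2/3
Row 5: (5,2)N 1/2 · (5,5)S 0/3 · (5,7)S 0/2
Sum over 20 agents: 0/2 + 1/4 + 3/5 + 4/4 + 1/4 + 3/6 + 5/6 + 4/5 + 0/6 + 6/7 + 5/5 + 0/2 + 1/2 + 2/4 + 4/6 + 4/6 + 2/3 + 1/2 + 0/3 + 0/2 = 1007/105; mean = 1007/105 ÷ 20 = 1007/2100 = 0.479523… → 0.480.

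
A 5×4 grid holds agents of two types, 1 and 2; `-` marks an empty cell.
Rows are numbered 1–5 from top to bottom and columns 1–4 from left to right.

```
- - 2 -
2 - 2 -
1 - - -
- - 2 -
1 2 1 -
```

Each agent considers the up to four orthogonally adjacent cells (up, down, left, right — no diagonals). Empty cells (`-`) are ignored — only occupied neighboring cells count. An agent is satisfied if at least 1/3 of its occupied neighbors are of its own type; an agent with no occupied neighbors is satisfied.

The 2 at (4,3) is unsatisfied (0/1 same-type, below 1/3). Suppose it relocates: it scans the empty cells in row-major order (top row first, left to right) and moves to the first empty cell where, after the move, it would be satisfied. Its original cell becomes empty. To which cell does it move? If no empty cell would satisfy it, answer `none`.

(1,1)

Vacating (4,3). Empty cells in order:
  (1,1): 1/1 same-type → satisfied — stop here.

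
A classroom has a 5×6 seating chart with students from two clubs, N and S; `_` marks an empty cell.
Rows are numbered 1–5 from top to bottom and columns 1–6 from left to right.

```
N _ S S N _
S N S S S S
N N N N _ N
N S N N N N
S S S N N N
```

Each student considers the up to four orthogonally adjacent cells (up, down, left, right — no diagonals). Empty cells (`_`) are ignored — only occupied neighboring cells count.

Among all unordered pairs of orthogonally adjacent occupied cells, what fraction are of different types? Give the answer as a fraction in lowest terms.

Scan each occupied cell's neighbors to the right and below so each pair is counted once.
From row 1: 3 unlike of 6 pairs (running 3/6).
From row 2: 6 unlike of 10 pairs (running 9/16).
From row 3: 1 unlike of 8 pairs (running 10/24).
From row 4: 4 unlike of 11 pairs (running 14/35).
From row 5: 1 unlike of 5 pairs (running 15/40).
Total adjacent occupied pairs: 40; unlike-type pairs: 15.
15/40 reduces to 3/8.

3/8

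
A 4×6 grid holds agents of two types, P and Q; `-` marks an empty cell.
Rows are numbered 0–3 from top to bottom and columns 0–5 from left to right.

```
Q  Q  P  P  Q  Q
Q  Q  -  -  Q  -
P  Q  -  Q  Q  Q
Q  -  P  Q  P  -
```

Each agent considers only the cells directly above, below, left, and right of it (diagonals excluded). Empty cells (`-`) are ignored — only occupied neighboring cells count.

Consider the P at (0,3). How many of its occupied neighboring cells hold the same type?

1

Occupied neighbors of (0,3): (0,2)=P, (0,4)=Q.
Same type (P): 1 of 2.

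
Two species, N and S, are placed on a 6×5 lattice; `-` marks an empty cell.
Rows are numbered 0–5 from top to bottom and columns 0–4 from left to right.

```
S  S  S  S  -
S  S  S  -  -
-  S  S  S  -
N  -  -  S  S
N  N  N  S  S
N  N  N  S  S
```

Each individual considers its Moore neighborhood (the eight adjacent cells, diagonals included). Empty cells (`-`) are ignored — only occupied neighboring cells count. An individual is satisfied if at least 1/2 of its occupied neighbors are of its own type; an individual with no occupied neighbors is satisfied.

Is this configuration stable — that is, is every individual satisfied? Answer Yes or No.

Yes

(0,0)S 3/3 satisfied
(0,1)S 5/5 satisfied
(0,2)S 4/4 satisfied
(0,3)S 2/2 satisfied
(1,0)S 4/4 satisfied
(1,1)S 7/7 satisfied
(1,2)S 7/7 satisfied
(2,1)S 4/5 satisfied
(2,2)S 5/5 satisfied
(2,3)S 4/4 satisfied
(3,0)N 2/3 satisfied
(3,3)S 5/6 satisfied
(3,4)S 4/4 satisfied
(4,0)N 4/4 satisfied
(4,1)N 6/6 satisfied
(4,2)N 3/6 satisfied
(4,3)S 5/7 satisfied
(4,4)S 5/5 satisfied
(5,0)N 3/3 satisfied
(5,1)N 5/5 satisfied
(5,2)N 3/5 satisfied
(5,3)S 3/5 satisfied
(5,4)S 3/3 satisfied
All meet the threshold, so the configuration is stable.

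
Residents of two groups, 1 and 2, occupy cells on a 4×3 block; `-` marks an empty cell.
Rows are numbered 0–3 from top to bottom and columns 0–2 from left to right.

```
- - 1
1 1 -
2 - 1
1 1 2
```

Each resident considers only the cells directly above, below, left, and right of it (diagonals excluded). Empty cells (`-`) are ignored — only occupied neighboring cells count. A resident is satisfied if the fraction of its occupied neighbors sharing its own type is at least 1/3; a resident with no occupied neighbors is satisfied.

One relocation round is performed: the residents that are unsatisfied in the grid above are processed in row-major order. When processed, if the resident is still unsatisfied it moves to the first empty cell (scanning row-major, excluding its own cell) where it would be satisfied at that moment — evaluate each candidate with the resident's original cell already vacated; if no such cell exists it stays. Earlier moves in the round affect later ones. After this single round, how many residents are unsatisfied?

Initially unsatisfied (in order): (2,0), (2,2), (3,2).
  (2,0): no empty cell satisfies it; stays.
  (2,2) → (0,0).
  (3,2) → (2,1).
Resulting grid:
1 - 1
1 1 -
2 2 -
1 1 -
All satisfied now.

0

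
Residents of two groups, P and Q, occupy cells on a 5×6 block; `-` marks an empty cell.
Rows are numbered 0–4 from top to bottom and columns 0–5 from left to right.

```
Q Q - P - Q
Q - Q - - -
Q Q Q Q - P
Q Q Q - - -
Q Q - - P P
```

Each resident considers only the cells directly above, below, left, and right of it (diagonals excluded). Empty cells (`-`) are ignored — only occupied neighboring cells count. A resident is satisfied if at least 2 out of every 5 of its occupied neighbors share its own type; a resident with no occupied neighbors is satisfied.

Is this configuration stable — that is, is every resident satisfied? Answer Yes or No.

Yes

(0,0)Q 2/2 satisfied
(0,1)Q 1/1 satisfied
(0,3)P 0/0 satisfied
(0,5)Q 0/0 satisfied
(1,0)Q 2/2 satisfied
(1,2)Q 1/1 satisfied
(2,0)Q 3/3 satisfied
(2,1)Q 3/3 satisfied
(2,2)Q 4/4 satisfied
(2,3)Q 1/1 satisfied
(2,5)P 0/0 satisfied
(3,0)Q 3/3 satisfied
(3,1)Q 4/4 satisfied
(3,2)Q 2/2 satisfied
(4,0)Q 2/2 satisfied
(4,1)Q 2/2 satisfied
(4,4)P 1/1 satisfied
(4,5)P 1/1 satisfied
All meet the threshold, so the configuration is stable.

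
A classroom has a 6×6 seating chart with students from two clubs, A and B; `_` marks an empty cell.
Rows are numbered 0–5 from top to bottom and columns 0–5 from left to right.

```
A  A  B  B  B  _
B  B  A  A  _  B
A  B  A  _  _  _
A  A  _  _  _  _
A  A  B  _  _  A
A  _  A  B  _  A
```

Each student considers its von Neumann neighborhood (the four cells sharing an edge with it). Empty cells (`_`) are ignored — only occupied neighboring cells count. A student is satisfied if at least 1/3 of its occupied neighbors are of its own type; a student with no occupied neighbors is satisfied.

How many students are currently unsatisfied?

4

Row 0: (0,0)A 1/2 ok · (0,1)A 1/3 ok · (0,2)B 1/3 ok · (0,3)B 2/3 ok · (0,4)B 1/1 ok
Row 1: (1,0)B 1/3 ok · (1,1)B 2/4 ok · (1,2)A 2/4 ok · (1,3)A 1/2 ok · (1,5)B 0/0 ok
Row 2: (2,0)A 1/3 ok · (2,1)B 1/4 unhappy · (2,2)A 1/2 ok
Row 3: (3,0)A 3/3 ok · (3,1)A 2/3 ok
Row 4: (4,0)A 3/3 ok · (4,1)A 2/3 ok · (4,2)B 0/2 unhappy · (4,5)A 1/1 ok
Row 5: (5,0)A 1/1 ok · (5,2)A 0/2 unhappy · (5,3)B 0/1 unhappy · (5,5)A 1/1 ok
Unsatisfied: (2,1), (4,2), (5,2), (5,3) — 4 in total.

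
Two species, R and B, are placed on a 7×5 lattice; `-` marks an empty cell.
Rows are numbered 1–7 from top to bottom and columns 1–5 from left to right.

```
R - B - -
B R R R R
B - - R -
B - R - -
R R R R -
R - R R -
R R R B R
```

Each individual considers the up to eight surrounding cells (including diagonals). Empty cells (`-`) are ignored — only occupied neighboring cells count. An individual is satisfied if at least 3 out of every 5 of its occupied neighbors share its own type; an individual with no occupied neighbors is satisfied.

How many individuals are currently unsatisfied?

Row 1: (1,1)R 1/2 ✗ · (1,3)B 0/3 ✗
Row 2: (2,1)B 1/3 ✗ · (2,2)R 2/5 ✗ · (2,3)R 3/4 ✓ · (2,4)R 3/4 ✓ · (2,5)R 2/2 ✓
Row 3: (3,1)B 2/3 ✓ · (3,4)R 4/4 ✓
Row 4: (4,1)B 1/3 ✗ · (4,3)R 4/4 ✓
Row 5: (5,1)R 2/3 ✓ · (5,2)R 5/6 ✓ · (5,3)R 5/5 ✓ · (5,4)R 4/4 ✓
Row 6: (6,1)R 4/4 ✓ · (6,3)R 6/7 ✓ · (6,4)R 5/6 ✓
Row 7: (7,1)R 2/2 ✓ · (7,2)R 4/4 ✓ · (7,3)R 3/4 ✓ · (7,4)B 0/4 ✗ · (7,5)R 1/2 ✗
Unsatisfied: (1,1), (1,3), (2,1), (2,2), (4,1), (7,4), (7,5) — 7 in total.

7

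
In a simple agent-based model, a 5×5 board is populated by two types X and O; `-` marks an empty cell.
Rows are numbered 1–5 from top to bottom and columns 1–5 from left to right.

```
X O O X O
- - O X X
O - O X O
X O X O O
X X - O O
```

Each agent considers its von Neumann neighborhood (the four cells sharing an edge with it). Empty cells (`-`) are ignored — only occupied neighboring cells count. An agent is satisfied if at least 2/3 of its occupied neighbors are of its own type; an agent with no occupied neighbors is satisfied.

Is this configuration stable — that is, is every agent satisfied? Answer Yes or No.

No

(1,1)X 0/1 ✗
(1,2)O 1/2 ✗
(1,3)O 2/3 ✓
(1,4)X 1/3 ✗
(1,5)O 0/2 ✗
(2,3)O 2/3 ✓
(2,4)X 3/4 ✓
(2,5)X 1/3 ✗
(3,1)O 0/1 ✗
(3,3)O 1/3 ✗
(3,4)X 1/4 ✗
(3,5)O 1/3 ✗
(4,1)X 1/3 ✗
(4,2)O 0/3 ✗
(4,3)X 0/3 ✗
(4,4)O 2/4 ✗
(4,5)O 3/3 ✓
(5,1)X 2/2 ✓
(5,2)X 1/2 ✗
(5,4)O 2/2 ✓
(5,5)O 2/2 ✓
For instance (1,1) has only 0/1 same-type neighbors, below 2/3.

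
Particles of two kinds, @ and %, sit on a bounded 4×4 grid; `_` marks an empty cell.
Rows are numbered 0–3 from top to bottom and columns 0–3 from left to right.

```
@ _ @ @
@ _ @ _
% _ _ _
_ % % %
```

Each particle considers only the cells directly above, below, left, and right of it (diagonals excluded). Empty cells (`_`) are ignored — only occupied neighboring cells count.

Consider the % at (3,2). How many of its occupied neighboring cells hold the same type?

Occupied neighbors of (3,2): (3,1)=%, (3,3)=%.
Same type (%): 2 of 2.

2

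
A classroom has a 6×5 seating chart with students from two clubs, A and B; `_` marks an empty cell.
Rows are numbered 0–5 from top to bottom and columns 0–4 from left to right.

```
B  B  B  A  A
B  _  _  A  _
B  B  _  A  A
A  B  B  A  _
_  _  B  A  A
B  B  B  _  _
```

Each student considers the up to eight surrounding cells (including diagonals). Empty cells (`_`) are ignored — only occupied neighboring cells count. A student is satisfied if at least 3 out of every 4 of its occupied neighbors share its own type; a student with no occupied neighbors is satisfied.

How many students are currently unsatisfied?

8

Row 0: (0,0)B 2/2 ✓ · (0,1)B 3/3 ✓ · (0,2)B 1/3 ✗ · (0,3)A 2/3 ✗ · (0,4)A 2/2 ✓
Row 1: (1,0)B 4/4 ✓ · (1,3)A 4/5 ✓
Row 2: (2,0)B 3/4 ✓ · (2,1)B 4/5 ✓ · (2,3)A 3/4 ✓ · (2,4)A 3/3 ✓
Row 3: (3,0)A 0/3 ✗ · (3,1)B 4/5 ✓ · (3,2)B 3/6 ✗ · (3,3)A 4/6 ✗
Row 4: (4,2)B 4/6 ✗ · (4,3)A 2/5 ✗ · (4,4)A 2/2 ✓
Row 5: (5,0)B 1/1 ✓ · (5,1)B 3/3 ✓ · (5,2)B 2/3 ✗
Unsatisfied: (0,2), (0,3), (3,0), (3,2), (3,3), (4,2), (4,3), (5,2) — 8 in total.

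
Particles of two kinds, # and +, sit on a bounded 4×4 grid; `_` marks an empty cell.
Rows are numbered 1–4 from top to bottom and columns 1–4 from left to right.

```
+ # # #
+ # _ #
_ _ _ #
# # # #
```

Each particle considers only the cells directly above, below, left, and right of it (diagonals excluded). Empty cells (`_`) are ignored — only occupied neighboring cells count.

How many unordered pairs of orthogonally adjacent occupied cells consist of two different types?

2

Scan each occupied cell's neighbors to the right and below so each pair is counted once.
Row 1: +(1,1)–#(1,2)≠ +(1,1)–+(2,1)= #(1,2)–#(1,3)= #(1,2)–#(2,2)= #(1,3)–#(1,4)= #(1,4)–#(2,4)=  → 1/6 unlike.
Row 2: +(2,1)–#(2,2)≠ #(2,4)–#(3,4)=  → 1/2 unlike.
Row 3: #(3,4)–#(4,4)=  → 0/1 unlike.
Row 4: #(4,1)–#(4,2)= #(4,2)–#(4,3)= #(4,3)–#(4,4)=  → 0/3 unlike.
Total adjacent occupied pairs: 12; unlike-type pairs: 2.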